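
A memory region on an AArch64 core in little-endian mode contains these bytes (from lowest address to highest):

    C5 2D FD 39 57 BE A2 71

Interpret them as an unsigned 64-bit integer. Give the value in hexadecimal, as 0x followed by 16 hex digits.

0x71A2BE5739FD2DC5

In little-endian order the low byte comes first in memory.
Reassemble most-significant byte first: 71 A2 BE 57 39 FD 2D C5 → 0x71A2BE5739FD2DC5.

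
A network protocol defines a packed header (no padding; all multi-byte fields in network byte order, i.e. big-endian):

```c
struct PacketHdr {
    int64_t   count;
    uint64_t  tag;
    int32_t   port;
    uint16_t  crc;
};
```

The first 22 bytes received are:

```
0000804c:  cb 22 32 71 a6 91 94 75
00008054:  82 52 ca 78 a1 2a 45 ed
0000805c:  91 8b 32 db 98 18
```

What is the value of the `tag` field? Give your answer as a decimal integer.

9390790792469693933

`tag` follows `count` (8 bytes), so it starts at byte offset 8 and occupies 8 bytes.
Bytes at offsets 8..15: 82 52 CA 78 A1 2A 45 ED.
Big-endian: lowest address holds the most-significant byte.
The bytes are already most-significant first: 0x8252CA78A12A45ED.
0x8252CA78A12A45ED = 9390790792469693933.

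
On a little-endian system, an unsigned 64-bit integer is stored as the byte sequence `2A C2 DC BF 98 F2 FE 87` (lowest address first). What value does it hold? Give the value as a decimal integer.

Little-endian stores the least-significant byte at the lowest address.
Reassemble most-significant byte first: 87 FE F2 98 BF DC C2 2A → 0x87FEF298BFDCC22A.
0x87FEF298BFDCC22A = 9799536577072644650.

9799536577072644650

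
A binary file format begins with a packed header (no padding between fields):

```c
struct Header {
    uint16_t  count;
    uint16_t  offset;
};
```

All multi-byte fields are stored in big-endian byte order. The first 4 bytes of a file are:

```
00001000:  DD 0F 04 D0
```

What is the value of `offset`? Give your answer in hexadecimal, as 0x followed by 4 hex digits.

0x04D0

`offset` follows `count` (2 bytes), so it starts at byte offset 2 and occupies 2 bytes.
Bytes at offsets 2..3: 04 D0.
In big-endian order the high byte comes first in memory.
The bytes are already most-significant first: 0x04D0.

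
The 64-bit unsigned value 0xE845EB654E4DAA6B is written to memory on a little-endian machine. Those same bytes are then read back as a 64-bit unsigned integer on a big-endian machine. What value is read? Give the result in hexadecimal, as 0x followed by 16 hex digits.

Stored little-endian, the bytes at ascending addresses are 6B AA 4D 4E 65 EB 45 E8.
Read back as big-endian, the last byte is least significant, giving 0x6BAA4D4E65EB45E8.

0x6BAA4D4E65EB45E8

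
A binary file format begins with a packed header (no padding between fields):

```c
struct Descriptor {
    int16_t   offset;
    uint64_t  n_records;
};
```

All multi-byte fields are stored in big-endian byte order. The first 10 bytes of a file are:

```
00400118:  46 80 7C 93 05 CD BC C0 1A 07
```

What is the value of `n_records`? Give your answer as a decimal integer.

`n_records` follows `offset` (2 bytes), so it starts at byte offset 2 and occupies 8 bytes.
Bytes at offsets 2..9: 7C 93 05 CD BC C0 1A 07.
In big-endian order the high byte comes first in memory.
The bytes are already most-significant first: 0x7C9305CDBCC01A07.
0x7C9305CDBCC01A07 = 8976524863472671239.

8976524863472671239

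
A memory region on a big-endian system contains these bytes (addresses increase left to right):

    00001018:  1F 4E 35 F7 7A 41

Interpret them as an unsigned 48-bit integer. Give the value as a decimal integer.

34420773321281

In big-endian order the high byte comes first in memory.
The bytes are already most-significant first: 0x1F4E35F77A41.
0x1F4E35F77A41 = 34420773321281.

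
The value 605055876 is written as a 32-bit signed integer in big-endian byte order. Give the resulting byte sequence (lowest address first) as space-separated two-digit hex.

24 10 6B 84

605055876 in hexadecimal, padded to 32 bits, is 0x24106B84.
Split into bytes (most-significant first): 24 10 6B 84.
Big-endian stores the most-significant byte at the lowest address.
So the memory order matches the most-significant-first order: 24 10 6B 84.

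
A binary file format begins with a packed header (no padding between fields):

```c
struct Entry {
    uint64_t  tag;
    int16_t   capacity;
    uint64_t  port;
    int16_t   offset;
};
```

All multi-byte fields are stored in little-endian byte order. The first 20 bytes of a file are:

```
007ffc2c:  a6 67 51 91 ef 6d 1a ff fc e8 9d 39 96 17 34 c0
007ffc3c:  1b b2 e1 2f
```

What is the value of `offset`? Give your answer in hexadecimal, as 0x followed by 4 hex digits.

0x2FE1

`offset` follows `tag` (8 B), `capacity` (2 B), `port` (8 B), so it starts at offset 8 + 2 + 8 = 18 and occupies 2 bytes.
Bytes at offsets 18..19: E1 2F.
In little-endian order the low byte comes first in memory.
Reassemble most-significant byte first: 2F E1 → 0x2FE1.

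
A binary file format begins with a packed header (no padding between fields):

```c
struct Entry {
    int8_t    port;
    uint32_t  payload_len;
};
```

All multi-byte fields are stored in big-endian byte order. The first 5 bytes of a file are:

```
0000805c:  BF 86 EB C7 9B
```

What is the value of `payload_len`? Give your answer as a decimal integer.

2263599003

`payload_len` follows `port` (1 byte), so it starts at byte offset 1 and occupies 4 bytes.
Bytes at offsets 1..4: 86 EB C7 9B.
In big-endian order the high byte comes first in memory.
The bytes are already most-significant first: 0x86EBC79B.
0x86EBC79B = 2263599003.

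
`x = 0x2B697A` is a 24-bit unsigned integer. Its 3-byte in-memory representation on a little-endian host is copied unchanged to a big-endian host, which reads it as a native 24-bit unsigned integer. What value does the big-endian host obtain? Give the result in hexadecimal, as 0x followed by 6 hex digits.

Stored little-endian, the bytes at ascending addresses are 7A 69 2B.
Read back as big-endian, the last byte is least significant, giving 0x7A692B.

0x7A692B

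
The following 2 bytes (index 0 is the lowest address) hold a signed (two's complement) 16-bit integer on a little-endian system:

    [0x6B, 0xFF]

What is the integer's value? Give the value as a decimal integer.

Little-endian stores the least-significant byte at the lowest address.
Reassemble most-significant byte first: FF 6B → 0xFF6B.
Top bit is set, so as a signed 16-bit value this is 0xFF6B − 2^16 = -149.

-149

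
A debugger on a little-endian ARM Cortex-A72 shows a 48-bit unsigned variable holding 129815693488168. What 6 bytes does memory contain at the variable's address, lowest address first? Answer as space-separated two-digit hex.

28 F0 4B 12 11 76

129815693488168 in hexadecimal, padded to 48 bits, is 0x7611124BF028.
Split into bytes (most-significant first): 76 11 12 4B F0 28.
Little-endian: lowest address holds the least-significant byte.
So at ascending addresses the bytes are 28 F0 4B 12 11 76.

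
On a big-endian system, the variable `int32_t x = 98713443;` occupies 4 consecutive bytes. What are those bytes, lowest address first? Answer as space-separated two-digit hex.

98713443 in hexadecimal, padded to 32 bits, is 0x05E23F63.
Split into bytes (most-significant first): 05 E2 3F 63.
In big-endian order the high byte comes first in memory.
So the memory order matches the most-significant-first order: 05 E2 3F 63.

05 E2 3F 63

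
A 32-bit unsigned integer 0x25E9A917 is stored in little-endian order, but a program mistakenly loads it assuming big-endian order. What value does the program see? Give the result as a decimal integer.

397011237

Stored little-endian, the bytes at ascending addresses are 17 A9 E9 25.
Read back as big-endian, the last byte is least significant, giving 0x17A9E925.
0x17A9E925 = 397011237.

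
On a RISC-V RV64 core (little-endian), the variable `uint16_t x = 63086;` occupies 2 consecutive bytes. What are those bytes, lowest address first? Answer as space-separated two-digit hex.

63086 in hexadecimal, padded to 16 bits, is 0xF66E.
Split into bytes (most-significant first): F6 6E.
Little-endian stores the least-significant byte at the lowest address.
So at ascending addresses the bytes are 6E F6.

6E F6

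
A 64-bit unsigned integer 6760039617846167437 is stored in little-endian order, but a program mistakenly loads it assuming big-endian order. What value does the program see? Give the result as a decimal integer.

6760039617846167437 in 64-bit hexadecimal is 0x5DD07C375949C78D.
Stored little-endian, the bytes at ascending addresses are 8D C7 49 59 37 7C D0 5D.
Read back as big-endian, the last byte is least significant, giving 0x8DC74959377CD05D.
0x8DC74959377CD05D = 10216214927245103197.

10216214927245103197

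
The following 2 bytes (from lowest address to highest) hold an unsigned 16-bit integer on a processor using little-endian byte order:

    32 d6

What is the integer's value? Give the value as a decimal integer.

Little-endian stores the least-significant byte at the lowest address.
Reassemble most-significant byte first: D6 32 → 0xD632.
0xD632 = 54834.

54834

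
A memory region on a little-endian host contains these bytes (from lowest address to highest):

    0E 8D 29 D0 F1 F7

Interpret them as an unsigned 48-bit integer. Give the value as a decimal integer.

Little-endian stores the least-significant byte at the lowest address.
Reassemble most-significant byte first: F7 F1 D0 29 8D 0E → 0xF7F1D0298D0E.
0xF7F1D0298D0E = 272617951563022.

272617951563022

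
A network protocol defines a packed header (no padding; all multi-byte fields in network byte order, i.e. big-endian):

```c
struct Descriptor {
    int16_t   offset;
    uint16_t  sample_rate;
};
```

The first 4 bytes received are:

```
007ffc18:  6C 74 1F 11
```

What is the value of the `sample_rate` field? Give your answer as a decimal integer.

7953

`sample_rate` follows `offset` (2 bytes), so it starts at byte offset 2 and occupies 2 bytes.
Bytes at offsets 2..3: 1F 11.
In big-endian order the high byte comes first in memory.
The bytes are already most-significant first: 0x1F11.
0x1F11 = 7953.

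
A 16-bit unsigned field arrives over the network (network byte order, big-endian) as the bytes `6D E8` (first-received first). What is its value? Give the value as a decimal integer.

28136

Big-endian: lowest address holds the most-significant byte.
The bytes are already most-significant first: 0x6DE8.
0x6DE8 = 28136.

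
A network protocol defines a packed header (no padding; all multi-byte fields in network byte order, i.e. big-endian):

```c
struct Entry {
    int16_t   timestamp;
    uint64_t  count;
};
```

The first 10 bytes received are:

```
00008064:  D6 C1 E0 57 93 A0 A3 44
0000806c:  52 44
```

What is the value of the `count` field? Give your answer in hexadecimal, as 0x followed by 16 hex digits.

`count` follows `timestamp` (2 bytes), so it starts at byte offset 2 and occupies 8 bytes.
Bytes at offsets 2..9: E0 57 93 A0 A3 44 52 44.
In big-endian order the high byte comes first in memory.
The bytes are already most-significant first: 0xE05793A0A3445244.

0xE05793A0A3445244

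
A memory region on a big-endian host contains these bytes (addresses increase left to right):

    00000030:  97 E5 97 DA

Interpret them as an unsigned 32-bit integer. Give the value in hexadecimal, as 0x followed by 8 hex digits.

0x97E597DA

In big-endian order the high byte comes first in memory.
The bytes are already most-significant first: 0x97E597DA.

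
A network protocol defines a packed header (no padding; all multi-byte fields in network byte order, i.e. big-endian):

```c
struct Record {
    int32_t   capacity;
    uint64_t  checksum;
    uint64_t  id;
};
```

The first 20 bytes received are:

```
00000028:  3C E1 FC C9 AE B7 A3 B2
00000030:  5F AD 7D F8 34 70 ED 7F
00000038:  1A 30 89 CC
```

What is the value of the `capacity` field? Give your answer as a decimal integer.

1021443273

`capacity` is the first field, at byte offset 0, occupying 4 bytes.
Bytes at offsets 0..3: 3C E1 FC C9.
Big-endian: lowest address holds the most-significant byte.
The bytes are already most-significant first: 0x3CE1FCC9.
0x3CE1FCC9 = 1021443273.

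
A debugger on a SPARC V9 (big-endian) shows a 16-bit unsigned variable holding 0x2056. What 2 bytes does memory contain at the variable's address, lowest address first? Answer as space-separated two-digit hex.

20 56

Split into bytes (most-significant first): 20 56.
In big-endian order the high byte comes first in memory.
So the memory order matches the most-significant-first order: 20 56.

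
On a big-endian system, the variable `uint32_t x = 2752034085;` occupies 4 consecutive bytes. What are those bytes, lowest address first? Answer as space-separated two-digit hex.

A4 08 B5 25

2752034085 in hexadecimal, padded to 32 bits, is 0xA408B525.
Split into bytes (most-significant first): A4 08 B5 25.
In big-endian order the high byte comes first in memory.
So the memory order matches the most-significant-first order: A4 08 B5 25.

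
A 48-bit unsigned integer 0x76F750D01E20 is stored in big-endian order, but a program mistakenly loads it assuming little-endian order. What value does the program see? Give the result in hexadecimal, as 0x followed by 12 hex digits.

Stored big-endian, the bytes at ascending addresses are 76 F7 50 D0 1E 20.
Read back as little-endian, the first byte is least significant, giving 0x201ED050F776.

0x201ED050F776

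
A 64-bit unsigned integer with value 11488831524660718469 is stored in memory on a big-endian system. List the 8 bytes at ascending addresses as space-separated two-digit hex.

11488831524660718469 in hexadecimal, padded to 64 bits, is 0x9F708766B7B62B85.
Split into bytes (most-significant first): 9F 70 87 66 B7 B6 2B 85.
In big-endian order the high byte comes first in memory.
So the memory order matches the most-significant-first order: 9F 70 87 66 B7 B6 2B 85.

9F 70 87 66 B7 B6 2B 85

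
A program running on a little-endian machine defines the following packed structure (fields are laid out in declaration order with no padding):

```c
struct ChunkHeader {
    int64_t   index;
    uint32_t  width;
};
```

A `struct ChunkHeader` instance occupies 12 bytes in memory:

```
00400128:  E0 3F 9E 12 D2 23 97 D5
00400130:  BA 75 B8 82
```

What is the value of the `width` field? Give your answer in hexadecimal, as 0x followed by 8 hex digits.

0x82B875BA

`width` follows `index` (8 bytes), so it starts at byte offset 8 and occupies 4 bytes.
Bytes at offsets 8..11: BA 75 B8 82.
In little-endian order the low byte comes first in memory.
Reassemble most-significant byte first: 82 B8 75 BA → 0x82B875BA.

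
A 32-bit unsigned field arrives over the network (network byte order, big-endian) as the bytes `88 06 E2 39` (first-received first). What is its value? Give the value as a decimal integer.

Big-endian stores the most-significant byte at the lowest address.
The bytes are already most-significant first: 0x8806E239.
0x8806E239 = 2282152505.

2282152505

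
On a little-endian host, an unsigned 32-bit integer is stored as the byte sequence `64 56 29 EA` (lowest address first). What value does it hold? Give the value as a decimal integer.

In little-endian order the low byte comes first in memory.
Reassemble most-significant byte first: EA 29 56 64 → 0xEA295664.
0xEA295664 = 3928577636.

3928577636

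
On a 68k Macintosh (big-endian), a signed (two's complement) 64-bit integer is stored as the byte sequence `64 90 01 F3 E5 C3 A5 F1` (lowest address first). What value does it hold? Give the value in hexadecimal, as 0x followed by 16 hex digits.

In big-endian order the high byte comes first in memory.
The bytes are already most-significant first: 0x649001F3E5C3A5F1.

0x649001F3E5C3A5F1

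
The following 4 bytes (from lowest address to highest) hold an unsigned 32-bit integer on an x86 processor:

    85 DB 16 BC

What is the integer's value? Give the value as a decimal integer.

3155614597

Little-endian stores the least-significant byte at the lowest address.
Reassemble most-significant byte first: BC 16 DB 85 → 0xBC16DB85.
0xBC16DB85 = 3155614597.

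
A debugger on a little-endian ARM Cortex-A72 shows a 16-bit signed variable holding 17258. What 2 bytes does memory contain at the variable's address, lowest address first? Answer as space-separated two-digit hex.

6A 43

17258 in hexadecimal, padded to 16 bits, is 0x436A.
Split into bytes (most-significant first): 43 6A.
Little-endian: lowest address holds the least-significant byte.
So at ascending addresses the bytes are 6A 43.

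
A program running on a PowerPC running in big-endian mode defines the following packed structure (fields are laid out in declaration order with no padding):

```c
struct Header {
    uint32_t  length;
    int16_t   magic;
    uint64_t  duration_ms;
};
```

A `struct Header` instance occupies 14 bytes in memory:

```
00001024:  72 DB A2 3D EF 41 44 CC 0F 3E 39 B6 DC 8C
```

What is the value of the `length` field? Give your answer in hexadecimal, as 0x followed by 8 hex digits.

`length` is the first field, at byte offset 0, occupying 4 bytes.
Bytes at offsets 0..3: 72 DB A2 3D.
In big-endian order the high byte comes first in memory.
The bytes are already most-significant first: 0x72DBA23D.

0x72DBA23D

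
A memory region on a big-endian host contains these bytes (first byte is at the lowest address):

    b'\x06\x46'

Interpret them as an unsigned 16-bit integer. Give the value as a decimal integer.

1606

In big-endian order the high byte comes first in memory.
The bytes are already most-significant first: 0x0646.
0x0646 = 1606.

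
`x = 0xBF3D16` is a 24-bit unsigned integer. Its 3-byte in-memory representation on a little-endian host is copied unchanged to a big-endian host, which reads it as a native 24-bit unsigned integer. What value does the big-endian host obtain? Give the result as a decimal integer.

1457599

Stored little-endian, the bytes at ascending addresses are 16 3D BF.
Read back as big-endian, the last byte is least significant, giving 0x163DBF.
0x163DBF = 1457599.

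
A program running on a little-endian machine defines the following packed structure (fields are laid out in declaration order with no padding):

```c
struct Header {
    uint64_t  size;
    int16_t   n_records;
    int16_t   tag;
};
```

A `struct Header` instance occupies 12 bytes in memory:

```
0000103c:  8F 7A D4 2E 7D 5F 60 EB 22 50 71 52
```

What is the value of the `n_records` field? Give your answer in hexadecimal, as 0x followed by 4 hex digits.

0x5022

`n_records` follows `size` (8 bytes), so it starts at byte offset 8 and occupies 2 bytes.
Bytes at offsets 8..9: 22 50.
Little-endian stores the least-significant byte at the lowest address.
Reassemble most-significant byte first: 50 22 → 0x5022.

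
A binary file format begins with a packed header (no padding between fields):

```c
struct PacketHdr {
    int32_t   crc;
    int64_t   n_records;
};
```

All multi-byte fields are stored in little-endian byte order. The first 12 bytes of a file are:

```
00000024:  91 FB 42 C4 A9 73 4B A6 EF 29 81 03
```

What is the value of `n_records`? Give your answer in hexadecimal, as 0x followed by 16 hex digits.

0x038129EFA64B73A9

`n_records` follows `crc` (4 bytes), so it starts at byte offset 4 and occupies 8 bytes.
Bytes at offsets 4..11: A9 73 4B A6 EF 29 81 03.
Little-endian stores the least-significant byte at the lowest address.
Reassemble most-significant byte first: 03 81 29 EF A6 4B 73 A9 → 0x038129EFA64B73A9.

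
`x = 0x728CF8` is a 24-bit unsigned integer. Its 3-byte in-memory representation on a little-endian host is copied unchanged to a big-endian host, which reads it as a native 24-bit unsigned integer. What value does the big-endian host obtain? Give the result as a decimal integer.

16288882

Stored little-endian, the bytes at ascending addresses are F8 8C 72.
Read back as big-endian, the last byte is least significant, giving 0xF88C72.
0xF88C72 = 16288882.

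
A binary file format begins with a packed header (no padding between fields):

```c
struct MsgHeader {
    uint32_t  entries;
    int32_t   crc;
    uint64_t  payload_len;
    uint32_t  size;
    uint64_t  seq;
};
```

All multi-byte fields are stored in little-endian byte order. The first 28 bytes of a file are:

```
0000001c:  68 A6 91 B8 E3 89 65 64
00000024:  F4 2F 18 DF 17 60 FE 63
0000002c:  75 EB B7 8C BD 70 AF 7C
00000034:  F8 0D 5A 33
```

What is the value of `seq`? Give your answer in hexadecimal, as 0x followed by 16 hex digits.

0x335A0DF87CAF70BD

`seq` follows `entries` (4 B), `crc` (4 B), `payload_len` (8 B), `size` (4 B), so it starts at offset 4 + 4 + 8 + 4 = 20 and occupies 8 bytes.
Bytes at offsets 20..27: BD 70 AF 7C F8 0D 5A 33.
Little-endian: lowest address holds the least-significant byte.
Reassemble most-significant byte first: 33 5A 0D F8 7C AF 70 BD → 0x335A0DF87CAF70BD.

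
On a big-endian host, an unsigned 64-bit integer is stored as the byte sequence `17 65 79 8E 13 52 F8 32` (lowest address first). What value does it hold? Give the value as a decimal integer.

1685887286636640306

In big-endian order the high byte comes first in memory.
The bytes are already most-significant first: 0x1765798E1352F832.
0x1765798E1352F832 = 1685887286636640306.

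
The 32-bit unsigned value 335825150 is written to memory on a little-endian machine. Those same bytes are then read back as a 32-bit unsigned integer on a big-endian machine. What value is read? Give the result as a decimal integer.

335825150 in 32-bit hexadecimal is 0x140448FE.
Stored little-endian, the bytes at ascending addresses are FE 48 04 14.
Read back as big-endian, the last byte is least significant, giving 0xFE480414.
0xFE480414 = 4266132500.

4266132500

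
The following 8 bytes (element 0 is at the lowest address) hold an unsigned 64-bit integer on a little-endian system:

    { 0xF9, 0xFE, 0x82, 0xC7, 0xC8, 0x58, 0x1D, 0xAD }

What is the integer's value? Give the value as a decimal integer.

Little-endian: lowest address holds the least-significant byte.
Reassemble most-significant byte first: AD 1D 58 C8 C7 82 FE F9 → 0xAD1D58C8C782FEF9.
0xAD1D58C8C782FEF9 = 12474224162250096377.

12474224162250096377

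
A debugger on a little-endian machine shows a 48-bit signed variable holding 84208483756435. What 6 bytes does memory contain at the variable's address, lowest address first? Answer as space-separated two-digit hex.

84208483756435 in hexadecimal, padded to 48 bits, is 0x4C9650C2E993.
Split into bytes (most-significant first): 4C 96 50 C2 E9 93.
Little-endian: lowest address holds the least-significant byte.
So at ascending addresses the bytes are 93 E9 C2 50 96 4C.

93 E9 C2 50 96 4C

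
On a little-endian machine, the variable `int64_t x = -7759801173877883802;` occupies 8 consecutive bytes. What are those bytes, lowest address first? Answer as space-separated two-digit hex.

Two's complement of -7759801173877883802 in 64 bits: 7759801173877883802 = 0x6BB05A0DF0A6839A; invert → 0x944FA5F20F597C65; add 1 → 0x944FA5F20F597C66.
Split into bytes (most-significant first): 94 4F A5 F2 0F 59 7C 66.
Little-endian stores the least-significant byte at the lowest address.
So at ascending addresses the bytes are 66 7C 59 0F F2 A5 4F 94.

66 7C 59 0F F2 A5 4F 94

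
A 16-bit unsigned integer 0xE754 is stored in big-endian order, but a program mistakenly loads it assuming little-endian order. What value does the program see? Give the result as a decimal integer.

21735

Stored big-endian, the bytes at ascending addresses are E7 54.
Read back as little-endian, the first byte is least significant, giving 0x54E7.
0x54E7 = 21735.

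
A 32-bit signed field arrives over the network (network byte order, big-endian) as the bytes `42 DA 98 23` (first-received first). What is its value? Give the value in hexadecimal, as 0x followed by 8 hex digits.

Big-endian: lowest address holds the most-significant byte.
The bytes are already most-significant first: 0x42DA9823.

0x42DA9823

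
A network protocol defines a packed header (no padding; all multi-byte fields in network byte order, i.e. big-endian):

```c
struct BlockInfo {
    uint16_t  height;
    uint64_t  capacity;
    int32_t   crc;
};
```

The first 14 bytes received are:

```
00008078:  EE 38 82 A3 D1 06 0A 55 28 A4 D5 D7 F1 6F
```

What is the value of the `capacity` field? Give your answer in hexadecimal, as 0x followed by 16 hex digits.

`capacity` follows `height` (2 bytes), so it starts at byte offset 2 and occupies 8 bytes.
Bytes at offsets 2..9: 82 A3 D1 06 0A 55 28 A4.
Big-endian: lowest address holds the most-significant byte.
The bytes are already most-significant first: 0x82A3D1060A5528A4.

0x82A3D1060A5528A4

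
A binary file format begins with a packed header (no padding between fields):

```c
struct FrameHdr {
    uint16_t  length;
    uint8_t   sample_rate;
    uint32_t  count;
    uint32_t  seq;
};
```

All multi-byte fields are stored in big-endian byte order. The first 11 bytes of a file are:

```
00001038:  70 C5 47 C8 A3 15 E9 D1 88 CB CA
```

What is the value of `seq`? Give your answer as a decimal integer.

3515403210

`seq` follows `length` (2 B), `sample_rate` (1 B), `count` (4 B), so it starts at offset 2 + 1 + 4 = 7 and occupies 4 bytes.
Bytes at offsets 7..10: D1 88 CB CA.
Big-endian stores the most-significant byte at the lowest address.
The bytes are already most-significant first: 0xD188CBCA.
0xD188CBCA = 3515403210.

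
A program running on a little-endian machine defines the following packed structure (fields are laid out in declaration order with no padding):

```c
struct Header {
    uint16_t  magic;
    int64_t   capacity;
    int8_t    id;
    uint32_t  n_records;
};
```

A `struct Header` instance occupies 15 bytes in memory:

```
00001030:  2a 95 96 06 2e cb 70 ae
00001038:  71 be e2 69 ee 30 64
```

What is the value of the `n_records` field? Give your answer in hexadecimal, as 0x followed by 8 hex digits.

`n_records` follows `magic` (2 B), `capacity` (8 B), `id` (1 B), so it starts at offset 2 + 8 + 1 = 11 and occupies 4 bytes.
Bytes at offsets 11..14: 69 EE 30 64.
In little-endian order the low byte comes first in memory.
Reassemble most-significant byte first: 64 30 EE 69 → 0x6430EE69.

0x6430EE69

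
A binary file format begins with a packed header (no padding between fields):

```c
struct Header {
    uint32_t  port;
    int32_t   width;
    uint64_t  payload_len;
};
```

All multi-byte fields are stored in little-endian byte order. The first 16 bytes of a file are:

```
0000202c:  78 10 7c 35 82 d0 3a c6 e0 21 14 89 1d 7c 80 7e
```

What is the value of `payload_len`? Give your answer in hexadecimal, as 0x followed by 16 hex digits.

`payload_len` follows `port` (4 B), `width` (4 B), so it starts at offset 4 + 4 = 8 and occupies 8 bytes.
Bytes at offsets 8..15: E0 21 14 89 1D 7C 80 7E.
Little-endian: lowest address holds the least-significant byte.
Reassemble most-significant byte first: 7E 80 7C 1D 89 14 21 E0 → 0x7E807C1D891421E0.

0x7E807C1D891421E0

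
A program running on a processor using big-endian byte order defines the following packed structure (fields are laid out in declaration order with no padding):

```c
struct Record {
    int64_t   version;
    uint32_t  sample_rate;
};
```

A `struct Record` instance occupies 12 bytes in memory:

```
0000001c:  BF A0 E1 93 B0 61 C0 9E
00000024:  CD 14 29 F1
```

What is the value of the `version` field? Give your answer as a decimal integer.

-4638459591755972450

`version` is the first field, at byte offset 0, occupying 8 bytes.
Bytes at offsets 0..7: BF A0 E1 93 B0 61 C0 9E.
Big-endian stores the most-significant byte at the lowest address.
The bytes are already most-significant first: 0xBFA0E193B061C09E.
Top bit is set, so as a signed 64-bit value this is 0xBFA0E193B061C09E − 2^64 = -4638459591755972450.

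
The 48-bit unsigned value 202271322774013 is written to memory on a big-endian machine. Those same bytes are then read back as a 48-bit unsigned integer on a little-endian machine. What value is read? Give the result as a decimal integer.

202271322774013 in 48-bit hexadecimal is 0xB7F6F65799FD.
Stored big-endian, the bytes at ascending addresses are B7 F6 F6 57 99 FD.
Read back as little-endian, the first byte is least significant, giving 0xFD9957F6F6B7.
0xFD9957F6F6B7 = 278835047626423.

278835047626423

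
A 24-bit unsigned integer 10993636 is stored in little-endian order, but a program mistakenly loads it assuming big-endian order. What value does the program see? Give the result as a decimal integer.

14991271

10993636 in 24-bit hexadecimal is 0xA7BFE4.
Stored little-endian, the bytes at ascending addresses are E4 BF A7.
Read back as big-endian, the last byte is least significant, giving 0xE4BFA7.
0xE4BFA7 = 14991271.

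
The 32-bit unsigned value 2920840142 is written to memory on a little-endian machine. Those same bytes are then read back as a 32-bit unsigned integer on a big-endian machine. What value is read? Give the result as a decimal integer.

3464173742

2920840142 in 32-bit hexadecimal is 0xAE187BCE.
Stored little-endian, the bytes at ascending addresses are CE 7B 18 AE.
Read back as big-endian, the last byte is least significant, giving 0xCE7B18AE.
0xCE7B18AE = 3464173742.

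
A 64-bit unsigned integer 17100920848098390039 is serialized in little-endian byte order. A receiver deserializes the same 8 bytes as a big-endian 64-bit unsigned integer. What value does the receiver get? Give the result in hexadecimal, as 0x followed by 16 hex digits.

17100920848098390039 in 64-bit hexadecimal is 0xED52ACE822F9F017.
Stored little-endian, the bytes at ascending addresses are 17 F0 F9 22 E8 AC 52 ED.
Read back as big-endian, the last byte is least significant, giving 0x17F0F922E8AC52ED.

0x17F0F922E8AC52ED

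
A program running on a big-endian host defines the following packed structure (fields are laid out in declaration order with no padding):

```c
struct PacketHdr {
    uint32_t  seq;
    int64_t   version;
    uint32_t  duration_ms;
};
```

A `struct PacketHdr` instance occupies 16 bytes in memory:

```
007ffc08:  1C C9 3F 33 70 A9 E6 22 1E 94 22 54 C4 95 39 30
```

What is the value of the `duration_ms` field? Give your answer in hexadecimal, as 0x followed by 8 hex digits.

`duration_ms` follows `seq` (4 B), `version` (8 B), so it starts at offset 4 + 8 = 12 and occupies 4 bytes.
Bytes at offsets 12..15: C4 95 39 30.
In big-endian order the high byte comes first in memory.
The bytes are already most-significant first: 0xC4953930.

0xC4953930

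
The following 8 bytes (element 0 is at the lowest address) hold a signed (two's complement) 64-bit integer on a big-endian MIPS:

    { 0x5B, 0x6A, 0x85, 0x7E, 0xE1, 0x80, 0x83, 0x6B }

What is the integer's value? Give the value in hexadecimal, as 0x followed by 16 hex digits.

In big-endian order the high byte comes first in memory.
The bytes are already most-significant first: 0x5B6A857EE180836B.

0x5B6A857EE180836B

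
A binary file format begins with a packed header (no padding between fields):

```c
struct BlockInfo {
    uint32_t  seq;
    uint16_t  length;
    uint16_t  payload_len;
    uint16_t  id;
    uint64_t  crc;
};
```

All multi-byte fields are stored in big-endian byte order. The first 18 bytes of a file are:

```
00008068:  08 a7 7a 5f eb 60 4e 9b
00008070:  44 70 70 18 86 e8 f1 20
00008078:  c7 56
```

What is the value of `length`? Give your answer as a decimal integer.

`length` follows `seq` (4 bytes), so it starts at byte offset 4 and occupies 2 bytes.
Bytes at offsets 4..5: EB 60.
Big-endian stores the most-significant byte at the lowest address.
The bytes are already most-significant first: 0xEB60.
0xEB60 = 60256.

60256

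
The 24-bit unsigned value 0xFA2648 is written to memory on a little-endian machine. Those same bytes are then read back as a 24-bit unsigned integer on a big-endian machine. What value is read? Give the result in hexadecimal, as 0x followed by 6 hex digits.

Stored little-endian, the bytes at ascending addresses are 48 26 FA.
Read back as big-endian, the last byte is least significant, giving 0x4826FA.

0x4826FA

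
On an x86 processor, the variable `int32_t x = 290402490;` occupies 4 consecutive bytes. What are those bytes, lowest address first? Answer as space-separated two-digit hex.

BA 30 4F 11

290402490 in hexadecimal, padded to 32 bits, is 0x114F30BA.
Split into bytes (most-significant first): 11 4F 30 BA.
Little-endian stores the least-significant byte at the lowest address.
So at ascending addresses the bytes are BA 30 4F 11.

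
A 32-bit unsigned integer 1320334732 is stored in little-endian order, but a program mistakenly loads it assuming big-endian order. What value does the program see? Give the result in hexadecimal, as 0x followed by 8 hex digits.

1320334732 in 32-bit hexadecimal is 0x4EB2B58C.
Stored little-endian, the bytes at ascending addresses are 8C B5 B2 4E.
Read back as big-endian, the last byte is least significant, giving 0x8CB5B24E.

0x8CB5B24E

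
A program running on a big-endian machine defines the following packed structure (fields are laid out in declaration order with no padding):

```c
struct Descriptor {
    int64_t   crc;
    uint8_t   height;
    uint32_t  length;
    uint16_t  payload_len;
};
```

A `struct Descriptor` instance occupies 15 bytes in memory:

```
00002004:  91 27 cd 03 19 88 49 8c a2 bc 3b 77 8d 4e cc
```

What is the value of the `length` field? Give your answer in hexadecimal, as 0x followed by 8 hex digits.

0xBC3B778D

`length` follows `crc` (8 B), `height` (1 B), so it starts at offset 8 + 1 = 9 and occupies 4 bytes.
Bytes at offsets 9..12: BC 3B 77 8D.
Big-endian stores the most-significant byte at the lowest address.
The bytes are already most-significant first: 0xBC3B778D.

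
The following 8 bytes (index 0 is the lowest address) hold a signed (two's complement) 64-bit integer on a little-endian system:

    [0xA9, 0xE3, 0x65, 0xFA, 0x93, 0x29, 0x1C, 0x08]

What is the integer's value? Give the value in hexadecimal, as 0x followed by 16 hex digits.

Little-endian stores the least-significant byte at the lowest address.
Reassemble most-significant byte first: 08 1C 29 93 FA 65 E3 A9 → 0x081C2993FA65E3A9.

0x081C2993FA65E3A9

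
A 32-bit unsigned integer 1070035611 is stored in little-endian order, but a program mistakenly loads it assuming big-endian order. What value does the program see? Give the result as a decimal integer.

1070035611 in 32-bit hexadecimal is 0x3FC7729B.
Stored little-endian, the bytes at ascending addresses are 9B 72 C7 3F.
Read back as big-endian, the last byte is least significant, giving 0x9B72C73F.
0x9B72C73F = 2607990591.

2607990591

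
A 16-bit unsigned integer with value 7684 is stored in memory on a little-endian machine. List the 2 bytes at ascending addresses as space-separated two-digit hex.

7684 in hexadecimal, padded to 16 bits, is 0x1E04.
Split into bytes (most-significant first): 1E 04.
Little-endian: lowest address holds the least-significant byte.
So at ascending addresses the bytes are 04 1E.

04 1E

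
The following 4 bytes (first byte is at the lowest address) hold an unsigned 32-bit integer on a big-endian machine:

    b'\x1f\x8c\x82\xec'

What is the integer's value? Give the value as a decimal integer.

Big-endian: lowest address holds the most-significant byte.
The bytes are already most-significant first: 0x1F8C82EC.
0x1F8C82EC = 529302252.

529302252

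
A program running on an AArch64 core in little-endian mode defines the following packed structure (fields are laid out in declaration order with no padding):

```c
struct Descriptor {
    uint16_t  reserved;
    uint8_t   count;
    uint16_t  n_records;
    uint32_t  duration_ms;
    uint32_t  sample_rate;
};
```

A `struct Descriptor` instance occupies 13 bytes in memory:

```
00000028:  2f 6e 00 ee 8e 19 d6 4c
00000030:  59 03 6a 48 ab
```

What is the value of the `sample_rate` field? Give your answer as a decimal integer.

`sample_rate` follows `reserved` (2 B), `count` (1 B), `n_records` (2 B), `duration_ms` (4 B), so it starts at offset 2 + 1 + 2 + 4 = 9 and occupies 4 bytes.
Bytes at offsets 9..12: 03 6A 48 AB.
Little-endian stores the least-significant byte at the lowest address.
Reassemble most-significant byte first: AB 48 6A 03 → 0xAB486A03.
0xAB486A03 = 2873649667.

2873649667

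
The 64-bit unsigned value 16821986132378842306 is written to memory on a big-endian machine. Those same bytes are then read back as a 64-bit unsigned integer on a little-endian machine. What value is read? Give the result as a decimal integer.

14048131023178527721

16821986132378842306 in 64-bit hexadecimal is 0xE973B342BCFCF4C2.
Stored big-endian, the bytes at ascending addresses are E9 73 B3 42 BC FC F4 C2.
Read back as little-endian, the first byte is least significant, giving 0xC2F4FCBC42B373E9.
0xC2F4FCBC42B373E9 = 14048131023178527721.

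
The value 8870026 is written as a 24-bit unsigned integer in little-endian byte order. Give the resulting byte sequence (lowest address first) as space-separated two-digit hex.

8870026 in hexadecimal, padded to 24 bits, is 0x87588A.
Split into bytes (most-significant first): 87 58 8A.
Little-endian: lowest address holds the least-significant byte.
So at ascending addresses the bytes are 8A 58 87.

8A 58 87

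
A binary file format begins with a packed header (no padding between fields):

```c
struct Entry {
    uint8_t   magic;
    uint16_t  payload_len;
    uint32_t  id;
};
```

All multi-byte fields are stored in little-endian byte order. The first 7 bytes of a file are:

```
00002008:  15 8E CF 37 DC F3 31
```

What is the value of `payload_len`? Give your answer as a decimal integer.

`payload_len` follows `magic` (1 byte), so it starts at byte offset 1 and occupies 2 bytes.
Bytes at offsets 1..2: 8E CF.
Little-endian stores the least-significant byte at the lowest address.
Reassemble most-significant byte first: CF 8E → 0xCF8E.
0xCF8E = 53134.

53134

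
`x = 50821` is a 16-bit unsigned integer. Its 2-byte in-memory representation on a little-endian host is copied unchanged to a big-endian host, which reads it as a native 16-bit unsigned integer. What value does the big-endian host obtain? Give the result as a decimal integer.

34246

50821 in 16-bit hexadecimal is 0xC685.
Stored little-endian, the bytes at ascending addresses are 85 C6.
Read back as big-endian, the last byte is least significant, giving 0x85C6.
0x85C6 = 34246.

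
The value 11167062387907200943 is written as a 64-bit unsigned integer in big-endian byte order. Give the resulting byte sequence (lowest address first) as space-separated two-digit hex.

11167062387907200943 in hexadecimal, padded to 64 bits, is 0x9AF960137FD587AF.
Split into bytes (most-significant first): 9A F9 60 13 7F D5 87 AF.
Big-endian stores the most-significant byte at the lowest address.
So the memory order matches the most-significant-first order: 9A F9 60 13 7F D5 87 AF.

9A F9 60 13 7F D5 87 AF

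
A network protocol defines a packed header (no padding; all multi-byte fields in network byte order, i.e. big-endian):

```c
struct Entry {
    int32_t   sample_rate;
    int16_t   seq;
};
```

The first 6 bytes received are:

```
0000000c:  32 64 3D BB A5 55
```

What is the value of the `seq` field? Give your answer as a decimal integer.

-23211

`seq` follows `sample_rate` (4 bytes), so it starts at byte offset 4 and occupies 2 bytes.
Bytes at offsets 4..5: A5 55.
Big-endian: lowest address holds the most-significant byte.
The bytes are already most-significant first: 0xA555.
Top bit is set, so as a signed 16-bit value this is 0xA555 − 2^16 = -23211.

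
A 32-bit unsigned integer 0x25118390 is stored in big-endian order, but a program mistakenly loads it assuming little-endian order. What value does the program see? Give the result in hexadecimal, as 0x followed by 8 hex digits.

Stored big-endian, the bytes at ascending addresses are 25 11 83 90.
Read back as little-endian, the first byte is least significant, giving 0x90831125.

0x90831125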